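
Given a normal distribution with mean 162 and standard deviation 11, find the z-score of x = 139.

-2.0909

Step 1: Recall the z-score formula: z = (x - mu) / sigma
Step 2: Substitute values: z = (139 - 162) / 11
Step 3: z = -23 / 11 = -2.0909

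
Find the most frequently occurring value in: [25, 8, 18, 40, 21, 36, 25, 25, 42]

25

Step 1: Count the frequency of each value:
  8: appears 1 time(s)
  18: appears 1 time(s)
  21: appears 1 time(s)
  25: appears 3 time(s)
  36: appears 1 time(s)
  40: appears 1 time(s)
  42: appears 1 time(s)
Step 2: The value 25 appears most frequently (3 times).
Step 3: Mode = 25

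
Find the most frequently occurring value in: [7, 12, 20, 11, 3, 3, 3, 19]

3

Step 1: Count the frequency of each value:
  3: appears 3 time(s)
  7: appears 1 time(s)
  11: appears 1 time(s)
  12: appears 1 time(s)
  19: appears 1 time(s)
  20: appears 1 time(s)
Step 2: The value 3 appears most frequently (3 times).
Step 3: Mode = 3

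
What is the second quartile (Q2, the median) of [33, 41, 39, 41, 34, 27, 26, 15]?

33.5

Step 1: Sort the data: [15, 26, 27, 33, 34, 39, 41, 41]
Step 2: n = 8
Step 3: Q2 is the median. Since n is even, it is the average of the values at positions 4 and 5:
  Q2 = (33 + 34) / 2 = 33.5
Step 4: Q2 = 33.5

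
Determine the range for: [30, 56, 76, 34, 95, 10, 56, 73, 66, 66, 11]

85

Step 1: Identify the maximum value: max = 95
Step 2: Identify the minimum value: min = 10
Step 3: Range = max - min = 95 - 10 = 85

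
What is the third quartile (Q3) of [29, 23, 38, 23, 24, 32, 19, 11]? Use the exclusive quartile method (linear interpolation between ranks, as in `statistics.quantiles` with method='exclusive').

31.25

Step 1: Sort the data: [11, 19, 23, 23, 24, 29, 32, 38]
Step 2: n = 8
Step 3: Using the exclusive quartile method:
  Q1 = 20
  Q2 (median) = 23.5
  Q3 = 31.25
  IQR = Q3 - Q1 = 31.25 - 20 = 11.25
Step 4: Q3 = 31.25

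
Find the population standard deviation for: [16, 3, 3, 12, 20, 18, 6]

6.6425

Step 1: Compute the mean: 11.1429
Step 2: Sum of squared deviations from the mean: 308.8571
Step 3: Population variance = 308.8571 / 7 = 44.1224
Step 4: Standard deviation = sqrt(44.1224) = 6.6425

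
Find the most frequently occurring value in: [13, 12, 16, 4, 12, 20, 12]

12

Step 1: Count the frequency of each value:
  4: appears 1 time(s)
  12: appears 3 time(s)
  13: appears 1 time(s)
  16: appears 1 time(s)
  20: appears 1 time(s)
Step 2: The value 12 appears most frequently (3 times).
Step 3: Mode = 12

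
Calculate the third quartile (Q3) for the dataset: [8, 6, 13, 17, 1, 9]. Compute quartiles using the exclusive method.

14

Step 1: Sort the data: [1, 6, 8, 9, 13, 17]
Step 2: n = 6
Step 3: Using the exclusive quartile method:
  Q1 = 4.75
  Q2 (median) = 8.5
  Q3 = 14
  IQR = Q3 - Q1 = 14 - 4.75 = 9.25
Step 4: Q3 = 14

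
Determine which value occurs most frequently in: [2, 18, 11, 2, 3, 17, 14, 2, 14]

2

Step 1: Count the frequency of each value:
  2: appears 3 time(s)
  3: appears 1 time(s)
  11: appears 1 time(s)
  14: appears 2 time(s)
  17: appears 1 time(s)
  18: appears 1 time(s)
Step 2: The value 2 appears most frequently (3 times).
Step 3: Mode = 2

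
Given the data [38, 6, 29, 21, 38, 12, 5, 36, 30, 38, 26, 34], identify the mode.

38

Step 1: Count the frequency of each value:
  5: appears 1 time(s)
  6: appears 1 time(s)
  12: appears 1 time(s)
  21: appears 1 time(s)
  26: appears 1 time(s)
  29: appears 1 time(s)
  30: appears 1 time(s)
  34: appears 1 time(s)
  36: appears 1 time(s)
  38: appears 3 time(s)
Step 2: The value 38 appears most frequently (3 times).
Step 3: Mode = 38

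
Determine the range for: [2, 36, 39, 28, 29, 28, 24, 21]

37

Step 1: Identify the maximum value: max = 39
Step 2: Identify the minimum value: min = 2
Step 3: Range = max - min = 39 - 2 = 37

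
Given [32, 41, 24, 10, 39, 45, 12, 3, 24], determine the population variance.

197.5802

Step 1: Compute the mean: (32 + 41 + 24 + 10 + 39 + 45 + 12 + 3 + 24) / 9 = 25.5556
Step 2: Compute squared deviations from the mean:
  (32 - 25.5556)^2 = 41.5309
  (41 - 25.5556)^2 = 238.5309
  (24 - 25.5556)^2 = 2.4198
  (10 - 25.5556)^2 = 241.9753
  (39 - 25.5556)^2 = 180.7531
  (45 - 25.5556)^2 = 378.0864
  (12 - 25.5556)^2 = 183.7531
  (3 - 25.5556)^2 = 508.7531
  (24 - 25.5556)^2 = 2.4198
Step 3: Sum of squared deviations = 1778.2222
Step 4: Population variance = 1778.2222 / 9 = 197.5802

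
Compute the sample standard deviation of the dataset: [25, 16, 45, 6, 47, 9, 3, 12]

17.1709

Step 1: Compute the mean: 20.375
Step 2: Sum of squared deviations from the mean: 2063.875
Step 3: Sample variance = 2063.875 / 7 = 294.8393
Step 4: Standard deviation = sqrt(294.8393) = 17.1709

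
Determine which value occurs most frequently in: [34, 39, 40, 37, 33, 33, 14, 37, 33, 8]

33

Step 1: Count the frequency of each value:
  8: appears 1 time(s)
  14: appears 1 time(s)
  33: appears 3 time(s)
  34: appears 1 time(s)
  37: appears 2 time(s)
  39: appears 1 time(s)
  40: appears 1 time(s)
Step 2: The value 33 appears most frequently (3 times).
Step 3: Mode = 33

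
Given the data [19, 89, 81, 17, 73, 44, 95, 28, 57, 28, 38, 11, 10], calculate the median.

38

Step 1: Sort the data in ascending order: [10, 11, 17, 19, 28, 28, 38, 44, 57, 73, 81, 89, 95]
Step 2: The number of values is n = 13.
Step 3: Since n is odd, the median is the middle value at position 7: 38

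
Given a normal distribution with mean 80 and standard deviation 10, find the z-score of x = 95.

1.5

Step 1: Recall the z-score formula: z = (x - mu) / sigma
Step 2: Substitute values: z = (95 - 80) / 10
Step 3: z = 15 / 10 = 1.5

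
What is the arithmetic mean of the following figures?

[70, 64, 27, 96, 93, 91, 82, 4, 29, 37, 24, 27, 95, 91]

59.2857

Step 1: Sum all values: 70 + 64 + 27 + 96 + 93 + 91 + 82 + 4 + 29 + 37 + 24 + 27 + 95 + 91 = 830
Step 2: Count the number of values: n = 14
Step 3: Mean = sum / n = 830 / 14 = 59.2857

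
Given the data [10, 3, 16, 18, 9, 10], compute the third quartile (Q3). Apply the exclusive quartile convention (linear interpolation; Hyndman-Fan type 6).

16.5

Step 1: Sort the data: [3, 9, 10, 10, 16, 18]
Step 2: n = 6
Step 3: Using the exclusive quartile method:
  Q1 = 7.5
  Q2 (median) = 10
  Q3 = 16.5
  IQR = Q3 - Q1 = 16.5 - 7.5 = 9
Step 4: Q3 = 16.5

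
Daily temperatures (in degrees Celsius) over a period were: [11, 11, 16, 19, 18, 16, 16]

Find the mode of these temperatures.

16

Step 1: Count the frequency of each value:
  11: appears 2 time(s)
  16: appears 3 time(s)
  18: appears 1 time(s)
  19: appears 1 time(s)
Step 2: The value 16 appears most frequently (3 times).
Step 3: Mode = 16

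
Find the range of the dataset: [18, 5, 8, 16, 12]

13

Step 1: Identify the maximum value: max = 18
Step 2: Identify the minimum value: min = 5
Step 3: Range = max - min = 18 - 5 = 13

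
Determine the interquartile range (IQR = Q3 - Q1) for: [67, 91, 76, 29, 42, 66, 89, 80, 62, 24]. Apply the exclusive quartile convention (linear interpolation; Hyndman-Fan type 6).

43.5

Step 1: Sort the data: [24, 29, 42, 62, 66, 67, 76, 80, 89, 91]
Step 2: n = 10
Step 3: Using the exclusive quartile method:
  Q1 = 38.75
  Q2 (median) = 66.5
  Q3 = 82.25
  IQR = Q3 - Q1 = 82.25 - 38.75 = 43.5
Step 4: IQR = 43.5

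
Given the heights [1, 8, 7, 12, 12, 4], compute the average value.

7.3333

Step 1: Sum all values: 1 + 8 + 7 + 12 + 12 + 4 = 44
Step 2: Count the number of values: n = 6
Step 3: Mean = sum / n = 44 / 6 = 7.3333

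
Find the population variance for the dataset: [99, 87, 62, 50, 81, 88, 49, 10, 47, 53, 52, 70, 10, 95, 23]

775.84

Step 1: Compute the mean: (99 + 87 + 62 + 50 + 81 + 88 + 49 + 10 + 47 + 53 + 52 + 70 + 10 + 95 + 23) / 15 = 58.4
Step 2: Compute squared deviations from the mean:
  (99 - 58.4)^2 = 1648.36
  (87 - 58.4)^2 = 817.96
  (62 - 58.4)^2 = 12.96
  (50 - 58.4)^2 = 70.56
  (81 - 58.4)^2 = 510.76
  (88 - 58.4)^2 = 876.16
  (49 - 58.4)^2 = 88.36
  (10 - 58.4)^2 = 2342.56
  (47 - 58.4)^2 = 129.96
  (53 - 58.4)^2 = 29.16
  (52 - 58.4)^2 = 40.96
  (70 - 58.4)^2 = 134.56
  (10 - 58.4)^2 = 2342.56
  (95 - 58.4)^2 = 1339.56
  (23 - 58.4)^2 = 1253.16
Step 3: Sum of squared deviations = 11637.6
Step 4: Population variance = 11637.6 / 15 = 775.84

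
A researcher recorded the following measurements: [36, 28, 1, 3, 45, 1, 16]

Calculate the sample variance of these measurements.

326.2857

Step 1: Compute the mean: (36 + 28 + 1 + 3 + 45 + 1 + 16) / 7 = 18.5714
Step 2: Compute squared deviations from the mean:
  (36 - 18.5714)^2 = 303.7551
  (28 - 18.5714)^2 = 88.898
  (1 - 18.5714)^2 = 308.7551
  (3 - 18.5714)^2 = 242.4694
  (45 - 18.5714)^2 = 698.4694
  (1 - 18.5714)^2 = 308.7551
  (16 - 18.5714)^2 = 6.6122
Step 3: Sum of squared deviations = 1957.7143
Step 4: Sample variance = 1957.7143 / 6 = 326.2857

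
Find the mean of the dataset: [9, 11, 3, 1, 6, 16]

7.6667

Step 1: Sum all values: 9 + 11 + 3 + 1 + 6 + 16 = 46
Step 2: Count the number of values: n = 6
Step 3: Mean = sum / n = 46 / 6 = 7.6667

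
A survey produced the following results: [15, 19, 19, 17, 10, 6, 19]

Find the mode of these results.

19

Step 1: Count the frequency of each value:
  6: appears 1 time(s)
  10: appears 1 time(s)
  15: appears 1 time(s)
  17: appears 1 time(s)
  19: appears 3 time(s)
Step 2: The value 19 appears most frequently (3 times).
Step 3: Mode = 19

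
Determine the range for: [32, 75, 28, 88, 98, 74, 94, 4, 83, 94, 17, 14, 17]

94

Step 1: Identify the maximum value: max = 98
Step 2: Identify the minimum value: min = 4
Step 3: Range = max - min = 98 - 4 = 94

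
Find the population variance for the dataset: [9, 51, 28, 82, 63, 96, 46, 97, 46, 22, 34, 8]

874.4167

Step 1: Compute the mean: (9 + 51 + 28 + 82 + 63 + 96 + 46 + 97 + 46 + 22 + 34 + 8) / 12 = 48.5
Step 2: Compute squared deviations from the mean:
  (9 - 48.5)^2 = 1560.25
  (51 - 48.5)^2 = 6.25
  (28 - 48.5)^2 = 420.25
  (82 - 48.5)^2 = 1122.25
  (63 - 48.5)^2 = 210.25
  (96 - 48.5)^2 = 2256.25
  (46 - 48.5)^2 = 6.25
  (97 - 48.5)^2 = 2352.25
  (46 - 48.5)^2 = 6.25
  (22 - 48.5)^2 = 702.25
  (34 - 48.5)^2 = 210.25
  (8 - 48.5)^2 = 1640.25
Step 3: Sum of squared deviations = 10493
Step 4: Population variance = 10493 / 12 = 874.4167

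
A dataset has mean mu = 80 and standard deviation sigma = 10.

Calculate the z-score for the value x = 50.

-3

Step 1: Recall the z-score formula: z = (x - mu) / sigma
Step 2: Substitute values: z = (50 - 80) / 10
Step 3: z = -30 / 10 = -3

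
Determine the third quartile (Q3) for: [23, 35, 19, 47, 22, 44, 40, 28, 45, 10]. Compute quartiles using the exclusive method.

44.25

Step 1: Sort the data: [10, 19, 22, 23, 28, 35, 40, 44, 45, 47]
Step 2: n = 10
Step 3: Using the exclusive quartile method:
  Q1 = 21.25
  Q2 (median) = 31.5
  Q3 = 44.25
  IQR = Q3 - Q1 = 44.25 - 21.25 = 23
Step 4: Q3 = 44.25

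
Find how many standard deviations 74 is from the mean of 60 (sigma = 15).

0.9333

Step 1: Recall the z-score formula: z = (x - mu) / sigma
Step 2: Substitute values: z = (74 - 60) / 15
Step 3: z = 14 / 15 = 0.9333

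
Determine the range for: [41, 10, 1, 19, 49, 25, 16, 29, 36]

48

Step 1: Identify the maximum value: max = 49
Step 2: Identify the minimum value: min = 1
Step 3: Range = max - min = 49 - 1 = 48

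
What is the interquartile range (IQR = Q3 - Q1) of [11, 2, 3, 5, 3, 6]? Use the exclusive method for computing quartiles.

4.5

Step 1: Sort the data: [2, 3, 3, 5, 6, 11]
Step 2: n = 6
Step 3: Using the exclusive quartile method:
  Q1 = 2.75
  Q2 (median) = 4
  Q3 = 7.25
  IQR = Q3 - Q1 = 7.25 - 2.75 = 4.5
Step 4: IQR = 4.5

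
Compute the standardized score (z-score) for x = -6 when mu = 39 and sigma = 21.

-2.1429

Step 1: Recall the z-score formula: z = (x - mu) / sigma
Step 2: Substitute values: z = (-6 - 39) / 21
Step 3: z = -45 / 21 = -2.1429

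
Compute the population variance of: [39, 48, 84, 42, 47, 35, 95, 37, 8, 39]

559.04

Step 1: Compute the mean: (39 + 48 + 84 + 42 + 47 + 35 + 95 + 37 + 8 + 39) / 10 = 47.4
Step 2: Compute squared deviations from the mean:
  (39 - 47.4)^2 = 70.56
  (48 - 47.4)^2 = 0.36
  (84 - 47.4)^2 = 1339.56
  (42 - 47.4)^2 = 29.16
  (47 - 47.4)^2 = 0.16
  (35 - 47.4)^2 = 153.76
  (95 - 47.4)^2 = 2265.76
  (37 - 47.4)^2 = 108.16
  (8 - 47.4)^2 = 1552.36
  (39 - 47.4)^2 = 70.56
Step 3: Sum of squared deviations = 5590.4
Step 4: Population variance = 5590.4 / 10 = 559.04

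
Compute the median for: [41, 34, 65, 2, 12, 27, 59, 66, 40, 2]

37

Step 1: Sort the data in ascending order: [2, 2, 12, 27, 34, 40, 41, 59, 65, 66]
Step 2: The number of values is n = 10.
Step 3: Since n is even, the median is the average of positions 5 and 6:
  Median = (34 + 40) / 2 = 37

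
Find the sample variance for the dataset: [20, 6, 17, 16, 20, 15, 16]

22.2381

Step 1: Compute the mean: (20 + 6 + 17 + 16 + 20 + 15 + 16) / 7 = 15.7143
Step 2: Compute squared deviations from the mean:
  (20 - 15.7143)^2 = 18.3673
  (6 - 15.7143)^2 = 94.3673
  (17 - 15.7143)^2 = 1.6531
  (16 - 15.7143)^2 = 0.0816
  (20 - 15.7143)^2 = 18.3673
  (15 - 15.7143)^2 = 0.5102
  (16 - 15.7143)^2 = 0.0816
Step 3: Sum of squared deviations = 133.4286
Step 4: Sample variance = 133.4286 / 6 = 22.2381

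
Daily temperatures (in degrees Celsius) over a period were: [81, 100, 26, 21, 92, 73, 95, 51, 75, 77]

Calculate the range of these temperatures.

79

Step 1: Identify the maximum value: max = 100
Step 2: Identify the minimum value: min = 21
Step 3: Range = max - min = 100 - 21 = 79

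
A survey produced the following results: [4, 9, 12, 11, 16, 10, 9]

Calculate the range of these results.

12

Step 1: Identify the maximum value: max = 16
Step 2: Identify the minimum value: min = 4
Step 3: Range = max - min = 16 - 4 = 12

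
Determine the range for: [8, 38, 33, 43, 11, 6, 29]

37

Step 1: Identify the maximum value: max = 43
Step 2: Identify the minimum value: min = 6
Step 3: Range = max - min = 43 - 6 = 37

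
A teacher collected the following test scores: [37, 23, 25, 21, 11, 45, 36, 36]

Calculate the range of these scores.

34

Step 1: Identify the maximum value: max = 45
Step 2: Identify the minimum value: min = 11
Step 3: Range = max - min = 45 - 11 = 34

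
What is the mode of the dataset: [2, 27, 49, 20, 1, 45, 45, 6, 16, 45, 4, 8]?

45

Step 1: Count the frequency of each value:
  1: appears 1 time(s)
  2: appears 1 time(s)
  4: appears 1 time(s)
  6: appears 1 time(s)
  8: appears 1 time(s)
  16: appears 1 time(s)
  20: appears 1 time(s)
  27: appears 1 time(s)
  45: appears 3 time(s)
  49: appears 1 time(s)
Step 2: The value 45 appears most frequently (3 times).
Step 3: Mode = 45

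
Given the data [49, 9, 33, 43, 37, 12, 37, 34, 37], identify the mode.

37

Step 1: Count the frequency of each value:
  9: appears 1 time(s)
  12: appears 1 time(s)
  33: appears 1 time(s)
  34: appears 1 time(s)
  37: appears 3 time(s)
  43: appears 1 time(s)
  49: appears 1 time(s)
Step 2: The value 37 appears most frequently (3 times).
Step 3: Mode = 37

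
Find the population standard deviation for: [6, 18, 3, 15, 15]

5.8172

Step 1: Compute the mean: 11.4
Step 2: Sum of squared deviations from the mean: 169.2
Step 3: Population variance = 169.2 / 5 = 33.84
Step 4: Standard deviation = sqrt(33.84) = 5.8172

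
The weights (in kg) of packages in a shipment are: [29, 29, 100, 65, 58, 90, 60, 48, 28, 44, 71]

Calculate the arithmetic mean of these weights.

56.5455

Step 1: Sum all values: 29 + 29 + 100 + 65 + 58 + 90 + 60 + 48 + 28 + 44 + 71 = 622
Step 2: Count the number of values: n = 11
Step 3: Mean = sum / n = 622 / 11 = 56.5455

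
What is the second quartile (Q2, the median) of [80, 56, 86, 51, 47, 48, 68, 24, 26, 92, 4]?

51

Step 1: Sort the data: [4, 24, 26, 47, 48, 51, 56, 68, 80, 86, 92]
Step 2: n = 11
Step 3: Q2 is the median. Since n is odd, it is the middle value at position 6: 51
Step 4: Q2 = 51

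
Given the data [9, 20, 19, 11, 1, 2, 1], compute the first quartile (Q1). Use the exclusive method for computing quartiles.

1

Step 1: Sort the data: [1, 1, 2, 9, 11, 19, 20]
Step 2: n = 7
Step 3: Using the exclusive quartile method:
  Q1 = 1
  Q2 (median) = 9
  Q3 = 19
  IQR = Q3 - Q1 = 19 - 1 = 18
Step 4: Q1 = 1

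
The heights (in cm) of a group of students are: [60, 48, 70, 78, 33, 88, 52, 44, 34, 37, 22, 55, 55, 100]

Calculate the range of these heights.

78

Step 1: Identify the maximum value: max = 100
Step 2: Identify the minimum value: min = 22
Step 3: Range = max - min = 100 - 22 = 78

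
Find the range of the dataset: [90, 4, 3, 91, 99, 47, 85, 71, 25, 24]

96

Step 1: Identify the maximum value: max = 99
Step 2: Identify the minimum value: min = 3
Step 3: Range = max - min = 99 - 3 = 96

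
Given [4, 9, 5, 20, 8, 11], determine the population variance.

27.5833

Step 1: Compute the mean: (4 + 9 + 5 + 20 + 8 + 11) / 6 = 9.5
Step 2: Compute squared deviations from the mean:
  (4 - 9.5)^2 = 30.25
  (9 - 9.5)^2 = 0.25
  (5 - 9.5)^2 = 20.25
  (20 - 9.5)^2 = 110.25
  (8 - 9.5)^2 = 2.25
  (11 - 9.5)^2 = 2.25
Step 3: Sum of squared deviations = 165.5
Step 4: Population variance = 165.5 / 6 = 27.5833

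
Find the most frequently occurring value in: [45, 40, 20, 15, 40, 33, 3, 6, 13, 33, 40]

40

Step 1: Count the frequency of each value:
  3: appears 1 time(s)
  6: appears 1 time(s)
  13: appears 1 time(s)
  15: appears 1 time(s)
  20: appears 1 time(s)
  33: appears 2 time(s)
  40: appears 3 time(s)
  45: appears 1 time(s)
Step 2: The value 40 appears most frequently (3 times).
Step 3: Mode = 40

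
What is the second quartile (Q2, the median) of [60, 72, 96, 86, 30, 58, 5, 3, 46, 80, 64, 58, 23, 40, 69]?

58

Step 1: Sort the data: [3, 5, 23, 30, 40, 46, 58, 58, 60, 64, 69, 72, 80, 86, 96]
Step 2: n = 15
Step 3: Q2 is the median. Since n is odd, it is the middle value at position 8: 58
Step 4: Q2 = 58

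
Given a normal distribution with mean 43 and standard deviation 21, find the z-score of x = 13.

-1.4286

Step 1: Recall the z-score formula: z = (x - mu) / sigma
Step 2: Substitute values: z = (13 - 43) / 21
Step 3: z = -30 / 21 = -1.4286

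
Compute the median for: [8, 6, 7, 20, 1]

7

Step 1: Sort the data in ascending order: [1, 6, 7, 8, 20]
Step 2: The number of values is n = 5.
Step 3: Since n is odd, the median is the middle value at position 3: 7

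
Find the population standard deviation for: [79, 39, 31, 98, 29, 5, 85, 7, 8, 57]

32.5509

Step 1: Compute the mean: 43.8
Step 2: Sum of squared deviations from the mean: 10595.6
Step 3: Population variance = 10595.6 / 10 = 1059.56
Step 4: Standard deviation = sqrt(1059.56) = 32.5509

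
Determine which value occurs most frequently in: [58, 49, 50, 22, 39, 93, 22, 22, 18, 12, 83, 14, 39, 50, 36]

22

Step 1: Count the frequency of each value:
  12: appears 1 time(s)
  14: appears 1 time(s)
  18: appears 1 time(s)
  22: appears 3 time(s)
  36: appears 1 time(s)
  39: appears 2 time(s)
  49: appears 1 time(s)
  50: appears 2 time(s)
  58: appears 1 time(s)
  83: appears 1 time(s)
  93: appears 1 time(s)
Step 2: The value 22 appears most frequently (3 times).
Step 3: Mode = 22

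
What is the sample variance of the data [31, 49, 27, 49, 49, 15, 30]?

181.5714

Step 1: Compute the mean: (31 + 49 + 27 + 49 + 49 + 15 + 30) / 7 = 35.7143
Step 2: Compute squared deviations from the mean:
  (31 - 35.7143)^2 = 22.2245
  (49 - 35.7143)^2 = 176.5102
  (27 - 35.7143)^2 = 75.9388
  (49 - 35.7143)^2 = 176.5102
  (49 - 35.7143)^2 = 176.5102
  (15 - 35.7143)^2 = 429.0816
  (30 - 35.7143)^2 = 32.6531
Step 3: Sum of squared deviations = 1089.4286
Step 4: Sample variance = 1089.4286 / 6 = 181.5714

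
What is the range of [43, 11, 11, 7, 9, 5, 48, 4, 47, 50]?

46

Step 1: Identify the maximum value: max = 50
Step 2: Identify the minimum value: min = 4
Step 3: Range = max - min = 50 - 4 = 46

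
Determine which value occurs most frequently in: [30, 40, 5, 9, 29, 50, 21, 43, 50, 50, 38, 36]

50

Step 1: Count the frequency of each value:
  5: appears 1 time(s)
  9: appears 1 time(s)
  21: appears 1 time(s)
  29: appears 1 time(s)
  30: appears 1 time(s)
  36: appears 1 time(s)
  38: appears 1 time(s)
  40: appears 1 time(s)
  43: appears 1 time(s)
  50: appears 3 time(s)
Step 2: The value 50 appears most frequently (3 times).
Step 3: Mode = 50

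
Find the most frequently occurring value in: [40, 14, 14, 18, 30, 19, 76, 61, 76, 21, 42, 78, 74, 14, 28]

14

Step 1: Count the frequency of each value:
  14: appears 3 time(s)
  18: appears 1 time(s)
  19: appears 1 time(s)
  21: appears 1 time(s)
  28: appears 1 time(s)
  30: appears 1 time(s)
  40: appears 1 time(s)
  42: appears 1 time(s)
  61: appears 1 time(s)
  74: appears 1 time(s)
  76: appears 2 time(s)
  78: appears 1 time(s)
Step 2: The value 14 appears most frequently (3 times).
Step 3: Mode = 14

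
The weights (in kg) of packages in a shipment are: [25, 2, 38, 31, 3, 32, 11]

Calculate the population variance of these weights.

186.7755

Step 1: Compute the mean: (25 + 2 + 38 + 31 + 3 + 32 + 11) / 7 = 20.2857
Step 2: Compute squared deviations from the mean:
  (25 - 20.2857)^2 = 22.2245
  (2 - 20.2857)^2 = 334.3673
  (38 - 20.2857)^2 = 313.7959
  (31 - 20.2857)^2 = 114.7959
  (3 - 20.2857)^2 = 298.7959
  (32 - 20.2857)^2 = 137.2245
  (11 - 20.2857)^2 = 86.2245
Step 3: Sum of squared deviations = 1307.4286
Step 4: Population variance = 1307.4286 / 7 = 186.7755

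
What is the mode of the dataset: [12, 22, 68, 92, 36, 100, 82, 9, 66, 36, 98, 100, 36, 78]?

36

Step 1: Count the frequency of each value:
  9: appears 1 time(s)
  12: appears 1 time(s)
  22: appears 1 time(s)
  36: appears 3 time(s)
  66: appears 1 time(s)
  68: appears 1 time(s)
  78: appears 1 time(s)
  82: appears 1 time(s)
  92: appears 1 time(s)
  98: appears 1 time(s)
  100: appears 2 time(s)
Step 2: The value 36 appears most frequently (3 times).
Step 3: Mode = 36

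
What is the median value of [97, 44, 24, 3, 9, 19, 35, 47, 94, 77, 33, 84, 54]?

44

Step 1: Sort the data in ascending order: [3, 9, 19, 24, 33, 35, 44, 47, 54, 77, 84, 94, 97]
Step 2: The number of values is n = 13.
Step 3: Since n is odd, the median is the middle value at position 7: 44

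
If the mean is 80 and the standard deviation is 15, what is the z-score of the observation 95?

1

Step 1: Recall the z-score formula: z = (x - mu) / sigma
Step 2: Substitute values: z = (95 - 80) / 15
Step 3: z = 15 / 15 = 1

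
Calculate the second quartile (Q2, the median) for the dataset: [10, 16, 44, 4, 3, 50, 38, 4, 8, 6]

9

Step 1: Sort the data: [3, 4, 4, 6, 8, 10, 16, 38, 44, 50]
Step 2: n = 10
Step 3: Q2 is the median. Since n is even, it is the average of the values at positions 5 and 6:
  Q2 = (8 + 10) / 2 = 9
Step 4: Q2 = 9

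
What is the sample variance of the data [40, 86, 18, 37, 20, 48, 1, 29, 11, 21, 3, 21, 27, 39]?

462.4011

Step 1: Compute the mean: (40 + 86 + 18 + 37 + 20 + 48 + 1 + 29 + 11 + 21 + 3 + 21 + 27 + 39) / 14 = 28.6429
Step 2: Compute squared deviations from the mean:
  (40 - 28.6429)^2 = 128.9847
  (86 - 28.6429)^2 = 3289.8418
  (18 - 28.6429)^2 = 113.2704
  (37 - 28.6429)^2 = 69.8418
  (20 - 28.6429)^2 = 74.699
  (48 - 28.6429)^2 = 374.699
  (1 - 28.6429)^2 = 764.1276
  (29 - 28.6429)^2 = 0.1276
  (11 - 28.6429)^2 = 311.2704
  (21 - 28.6429)^2 = 58.4133
  (3 - 28.6429)^2 = 657.5561
  (21 - 28.6429)^2 = 58.4133
  (27 - 28.6429)^2 = 2.699
  (39 - 28.6429)^2 = 107.2704
Step 3: Sum of squared deviations = 6011.2143
Step 4: Sample variance = 6011.2143 / 13 = 462.4011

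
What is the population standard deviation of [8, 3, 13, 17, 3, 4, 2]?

5.3833

Step 1: Compute the mean: 7.1429
Step 2: Sum of squared deviations from the mean: 202.8571
Step 3: Population variance = 202.8571 / 7 = 28.9796
Step 4: Standard deviation = sqrt(28.9796) = 5.3833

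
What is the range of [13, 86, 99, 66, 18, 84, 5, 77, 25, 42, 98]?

94

Step 1: Identify the maximum value: max = 99
Step 2: Identify the minimum value: min = 5
Step 3: Range = max - min = 99 - 5 = 94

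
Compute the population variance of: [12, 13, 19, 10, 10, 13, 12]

7.9184

Step 1: Compute the mean: (12 + 13 + 19 + 10 + 10 + 13 + 12) / 7 = 12.7143
Step 2: Compute squared deviations from the mean:
  (12 - 12.7143)^2 = 0.5102
  (13 - 12.7143)^2 = 0.0816
  (19 - 12.7143)^2 = 39.5102
  (10 - 12.7143)^2 = 7.3673
  (10 - 12.7143)^2 = 7.3673
  (13 - 12.7143)^2 = 0.0816
  (12 - 12.7143)^2 = 0.5102
Step 3: Sum of squared deviations = 55.4286
Step 4: Population variance = 55.4286 / 7 = 7.9184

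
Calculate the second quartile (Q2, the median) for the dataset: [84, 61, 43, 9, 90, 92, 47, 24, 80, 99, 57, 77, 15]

61

Step 1: Sort the data: [9, 15, 24, 43, 47, 57, 61, 77, 80, 84, 90, 92, 99]
Step 2: n = 13
Step 3: Q2 is the median. Since n is odd, it is the middle value at position 7: 61
Step 4: Q2 = 61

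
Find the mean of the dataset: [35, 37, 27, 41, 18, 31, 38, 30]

32.125

Step 1: Sum all values: 35 + 37 + 27 + 41 + 18 + 31 + 38 + 30 = 257
Step 2: Count the number of values: n = 8
Step 3: Mean = sum / n = 257 / 8 = 32.125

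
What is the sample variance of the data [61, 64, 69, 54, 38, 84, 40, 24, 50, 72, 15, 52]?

403.5379

Step 1: Compute the mean: (61 + 64 + 69 + 54 + 38 + 84 + 40 + 24 + 50 + 72 + 15 + 52) / 12 = 51.9167
Step 2: Compute squared deviations from the mean:
  (61 - 51.9167)^2 = 82.5069
  (64 - 51.9167)^2 = 146.0069
  (69 - 51.9167)^2 = 291.8403
  (54 - 51.9167)^2 = 4.3403
  (38 - 51.9167)^2 = 193.6736
  (84 - 51.9167)^2 = 1029.3403
  (40 - 51.9167)^2 = 142.0069
  (24 - 51.9167)^2 = 779.3403
  (50 - 51.9167)^2 = 3.6736
  (72 - 51.9167)^2 = 403.3403
  (15 - 51.9167)^2 = 1362.8403
  (52 - 51.9167)^2 = 0.0069
Step 3: Sum of squared deviations = 4438.9167
Step 4: Sample variance = 4438.9167 / 11 = 403.5379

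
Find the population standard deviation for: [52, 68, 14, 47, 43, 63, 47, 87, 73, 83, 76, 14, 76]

22.9208

Step 1: Compute the mean: 57.1538
Step 2: Sum of squared deviations from the mean: 6829.6923
Step 3: Population variance = 6829.6923 / 13 = 525.3609
Step 4: Standard deviation = sqrt(525.3609) = 22.9208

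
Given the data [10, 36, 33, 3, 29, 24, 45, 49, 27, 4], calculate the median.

28

Step 1: Sort the data in ascending order: [3, 4, 10, 24, 27, 29, 33, 36, 45, 49]
Step 2: The number of values is n = 10.
Step 3: Since n is even, the median is the average of positions 5 and 6:
  Median = (27 + 29) / 2 = 28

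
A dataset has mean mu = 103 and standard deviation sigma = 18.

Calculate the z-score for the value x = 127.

1.3333

Step 1: Recall the z-score formula: z = (x - mu) / sigma
Step 2: Substitute values: z = (127 - 103) / 18
Step 3: z = 24 / 18 = 1.3333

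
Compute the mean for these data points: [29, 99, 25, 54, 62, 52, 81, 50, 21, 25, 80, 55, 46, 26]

50.3571

Step 1: Sum all values: 29 + 99 + 25 + 54 + 62 + 52 + 81 + 50 + 21 + 25 + 80 + 55 + 46 + 26 = 705
Step 2: Count the number of values: n = 14
Step 3: Mean = sum / n = 705 / 14 = 50.3571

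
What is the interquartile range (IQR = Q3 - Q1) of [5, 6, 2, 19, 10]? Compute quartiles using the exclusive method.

11

Step 1: Sort the data: [2, 5, 6, 10, 19]
Step 2: n = 5
Step 3: Using the exclusive quartile method:
  Q1 = 3.5
  Q2 (median) = 6
  Q3 = 14.5
  IQR = Q3 - Q1 = 14.5 - 3.5 = 11
Step 4: IQR = 11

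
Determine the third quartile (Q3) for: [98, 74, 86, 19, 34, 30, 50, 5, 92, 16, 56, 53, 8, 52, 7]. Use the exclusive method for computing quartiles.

74

Step 1: Sort the data: [5, 7, 8, 16, 19, 30, 34, 50, 52, 53, 56, 74, 86, 92, 98]
Step 2: n = 15
Step 3: Using the exclusive quartile method:
  Q1 = 16
  Q2 (median) = 50
  Q3 = 74
  IQR = Q3 - Q1 = 74 - 16 = 58
Step 4: Q3 = 74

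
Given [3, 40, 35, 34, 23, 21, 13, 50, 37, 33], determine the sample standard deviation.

13.884

Step 1: Compute the mean: 28.9
Step 2: Sum of squared deviations from the mean: 1734.9
Step 3: Sample variance = 1734.9 / 9 = 192.7667
Step 4: Standard deviation = sqrt(192.7667) = 13.884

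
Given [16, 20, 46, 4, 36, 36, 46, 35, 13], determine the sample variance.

229.25

Step 1: Compute the mean: (16 + 20 + 46 + 4 + 36 + 36 + 46 + 35 + 13) / 9 = 28
Step 2: Compute squared deviations from the mean:
  (16 - 28)^2 = 144
  (20 - 28)^2 = 64
  (46 - 28)^2 = 324
  (4 - 28)^2 = 576
  (36 - 28)^2 = 64
  (36 - 28)^2 = 64
  (46 - 28)^2 = 324
  (35 - 28)^2 = 49
  (13 - 28)^2 = 225
Step 3: Sum of squared deviations = 1834
Step 4: Sample variance = 1834 / 8 = 229.25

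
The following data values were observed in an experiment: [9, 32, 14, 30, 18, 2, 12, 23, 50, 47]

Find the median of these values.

20.5

Step 1: Sort the data in ascending order: [2, 9, 12, 14, 18, 23, 30, 32, 47, 50]
Step 2: The number of values is n = 10.
Step 3: Since n is even, the median is the average of positions 5 and 6:
  Median = (18 + 23) / 2 = 20.5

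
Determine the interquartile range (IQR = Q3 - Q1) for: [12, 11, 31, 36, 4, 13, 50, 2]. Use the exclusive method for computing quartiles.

29

Step 1: Sort the data: [2, 4, 11, 12, 13, 31, 36, 50]
Step 2: n = 8
Step 3: Using the exclusive quartile method:
  Q1 = 5.75
  Q2 (median) = 12.5
  Q3 = 34.75
  IQR = Q3 - Q1 = 34.75 - 5.75 = 29
Step 4: IQR = 29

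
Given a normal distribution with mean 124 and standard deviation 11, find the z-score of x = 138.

1.2727

Step 1: Recall the z-score formula: z = (x - mu) / sigma
Step 2: Substitute values: z = (138 - 124) / 11
Step 3: z = 14 / 11 = 1.2727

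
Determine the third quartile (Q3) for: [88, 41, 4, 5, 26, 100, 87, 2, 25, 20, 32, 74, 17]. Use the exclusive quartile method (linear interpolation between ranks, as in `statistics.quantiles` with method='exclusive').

80.5

Step 1: Sort the data: [2, 4, 5, 17, 20, 25, 26, 32, 41, 74, 87, 88, 100]
Step 2: n = 13
Step 3: Using the exclusive quartile method:
  Q1 = 11
  Q2 (median) = 26
  Q3 = 80.5
  IQR = Q3 - Q1 = 80.5 - 11 = 69.5
Step 4: Q3 = 80.5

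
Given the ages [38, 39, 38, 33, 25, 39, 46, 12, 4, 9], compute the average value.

28.3

Step 1: Sum all values: 38 + 39 + 38 + 33 + 25 + 39 + 46 + 12 + 4 + 9 = 283
Step 2: Count the number of values: n = 10
Step 3: Mean = sum / n = 283 / 10 = 28.3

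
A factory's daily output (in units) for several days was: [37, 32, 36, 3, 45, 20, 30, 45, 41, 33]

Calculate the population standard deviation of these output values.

12.0399

Step 1: Compute the mean: 32.2
Step 2: Sum of squared deviations from the mean: 1449.6
Step 3: Population variance = 1449.6 / 10 = 144.96
Step 4: Standard deviation = sqrt(144.96) = 12.0399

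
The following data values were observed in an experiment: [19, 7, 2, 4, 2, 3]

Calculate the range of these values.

17

Step 1: Identify the maximum value: max = 19
Step 2: Identify the minimum value: min = 2
Step 3: Range = max - min = 19 - 2 = 17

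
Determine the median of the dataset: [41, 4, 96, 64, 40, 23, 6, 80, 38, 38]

39

Step 1: Sort the data in ascending order: [4, 6, 23, 38, 38, 40, 41, 64, 80, 96]
Step 2: The number of values is n = 10.
Step 3: Since n is even, the median is the average of positions 5 and 6:
  Median = (38 + 40) / 2 = 39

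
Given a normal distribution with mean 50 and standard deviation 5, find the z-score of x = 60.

2

Step 1: Recall the z-score formula: z = (x - mu) / sigma
Step 2: Substitute values: z = (60 - 50) / 5
Step 3: z = 10 / 5 = 2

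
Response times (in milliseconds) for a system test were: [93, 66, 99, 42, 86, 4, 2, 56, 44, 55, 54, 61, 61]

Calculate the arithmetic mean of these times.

55.6154

Step 1: Sum all values: 93 + 66 + 99 + 42 + 86 + 4 + 2 + 56 + 44 + 55 + 54 + 61 + 61 = 723
Step 2: Count the number of values: n = 13
Step 3: Mean = sum / n = 723 / 13 = 55.6154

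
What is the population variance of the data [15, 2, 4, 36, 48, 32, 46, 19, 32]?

254

Step 1: Compute the mean: (15 + 2 + 4 + 36 + 48 + 32 + 46 + 19 + 32) / 9 = 26
Step 2: Compute squared deviations from the mean:
  (15 - 26)^2 = 121
  (2 - 26)^2 = 576
  (4 - 26)^2 = 484
  (36 - 26)^2 = 100
  (48 - 26)^2 = 484
  (32 - 26)^2 = 36
  (46 - 26)^2 = 400
  (19 - 26)^2 = 49
  (32 - 26)^2 = 36
Step 3: Sum of squared deviations = 2286
Step 4: Population variance = 2286 / 9 = 254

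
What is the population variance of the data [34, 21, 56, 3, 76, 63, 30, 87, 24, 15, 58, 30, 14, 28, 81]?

662.3556

Step 1: Compute the mean: (34 + 21 + 56 + 3 + 76 + 63 + 30 + 87 + 24 + 15 + 58 + 30 + 14 + 28 + 81) / 15 = 41.3333
Step 2: Compute squared deviations from the mean:
  (34 - 41.3333)^2 = 53.7778
  (21 - 41.3333)^2 = 413.4444
  (56 - 41.3333)^2 = 215.1111
  (3 - 41.3333)^2 = 1469.4444
  (76 - 41.3333)^2 = 1201.7778
  (63 - 41.3333)^2 = 469.4444
  (30 - 41.3333)^2 = 128.4444
  (87 - 41.3333)^2 = 2085.4444
  (24 - 41.3333)^2 = 300.4444
  (15 - 41.3333)^2 = 693.4444
  (58 - 41.3333)^2 = 277.7778
  (30 - 41.3333)^2 = 128.4444
  (14 - 41.3333)^2 = 747.1111
  (28 - 41.3333)^2 = 177.7778
  (81 - 41.3333)^2 = 1573.4444
Step 3: Sum of squared deviations = 9935.3333
Step 4: Population variance = 9935.3333 / 15 = 662.3556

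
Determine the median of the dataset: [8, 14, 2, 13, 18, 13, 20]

13

Step 1: Sort the data in ascending order: [2, 8, 13, 13, 14, 18, 20]
Step 2: The number of values is n = 7.
Step 3: Since n is odd, the median is the middle value at position 4: 13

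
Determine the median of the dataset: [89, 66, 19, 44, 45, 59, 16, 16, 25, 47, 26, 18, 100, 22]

35

Step 1: Sort the data in ascending order: [16, 16, 18, 19, 22, 25, 26, 44, 45, 47, 59, 66, 89, 100]
Step 2: The number of values is n = 14.
Step 3: Since n is even, the median is the average of positions 7 and 8:
  Median = (26 + 44) / 2 = 35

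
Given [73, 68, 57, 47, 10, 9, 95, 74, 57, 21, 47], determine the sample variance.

768.6182

Step 1: Compute the mean: (73 + 68 + 57 + 47 + 10 + 9 + 95 + 74 + 57 + 21 + 47) / 11 = 50.7273
Step 2: Compute squared deviations from the mean:
  (73 - 50.7273)^2 = 496.0744
  (68 - 50.7273)^2 = 298.3471
  (57 - 50.7273)^2 = 39.3471
  (47 - 50.7273)^2 = 13.8926
  (10 - 50.7273)^2 = 1658.7107
  (9 - 50.7273)^2 = 1741.1653
  (95 - 50.7273)^2 = 1960.0744
  (74 - 50.7273)^2 = 541.6198
  (57 - 50.7273)^2 = 39.3471
  (21 - 50.7273)^2 = 883.7107
  (47 - 50.7273)^2 = 13.8926
Step 3: Sum of squared deviations = 7686.1818
Step 4: Sample variance = 7686.1818 / 10 = 768.6182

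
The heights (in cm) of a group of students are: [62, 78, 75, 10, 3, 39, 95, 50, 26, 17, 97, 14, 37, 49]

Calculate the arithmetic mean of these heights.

46.5714

Step 1: Sum all values: 62 + 78 + 75 + 10 + 3 + 39 + 95 + 50 + 26 + 17 + 97 + 14 + 37 + 49 = 652
Step 2: Count the number of values: n = 14
Step 3: Mean = sum / n = 652 / 14 = 46.5714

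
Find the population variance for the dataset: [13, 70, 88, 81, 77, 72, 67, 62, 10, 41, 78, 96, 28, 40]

707.4541

Step 1: Compute the mean: (13 + 70 + 88 + 81 + 77 + 72 + 67 + 62 + 10 + 41 + 78 + 96 + 28 + 40) / 14 = 58.7857
Step 2: Compute squared deviations from the mean:
  (13 - 58.7857)^2 = 2096.3316
  (70 - 58.7857)^2 = 125.7602
  (88 - 58.7857)^2 = 853.4745
  (81 - 58.7857)^2 = 493.4745
  (77 - 58.7857)^2 = 331.7602
  (72 - 58.7857)^2 = 174.6173
  (67 - 58.7857)^2 = 67.4745
  (62 - 58.7857)^2 = 10.3316
  (10 - 58.7857)^2 = 2380.0459
  (41 - 58.7857)^2 = 316.3316
  (78 - 58.7857)^2 = 369.1888
  (96 - 58.7857)^2 = 1384.9031
  (28 - 58.7857)^2 = 947.7602
  (40 - 58.7857)^2 = 352.9031
Step 3: Sum of squared deviations = 9904.3571
Step 4: Population variance = 9904.3571 / 14 = 707.4541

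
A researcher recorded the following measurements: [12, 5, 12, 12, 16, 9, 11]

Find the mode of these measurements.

12

Step 1: Count the frequency of each value:
  5: appears 1 time(s)
  9: appears 1 time(s)
  11: appears 1 time(s)
  12: appears 3 time(s)
  16: appears 1 time(s)
Step 2: The value 12 appears most frequently (3 times).
Step 3: Mode = 12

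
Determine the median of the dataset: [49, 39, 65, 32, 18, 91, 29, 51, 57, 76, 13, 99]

50

Step 1: Sort the data in ascending order: [13, 18, 29, 32, 39, 49, 51, 57, 65, 76, 91, 99]
Step 2: The number of values is n = 12.
Step 3: Since n is even, the median is the average of positions 6 and 7:
  Median = (49 + 51) / 2 = 50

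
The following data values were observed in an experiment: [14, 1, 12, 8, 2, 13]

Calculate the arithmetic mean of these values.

8.3333

Step 1: Sum all values: 14 + 1 + 12 + 8 + 2 + 13 = 50
Step 2: Count the number of values: n = 6
Step 3: Mean = sum / n = 50 / 6 = 8.3333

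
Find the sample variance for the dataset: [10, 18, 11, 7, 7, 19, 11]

23.4762

Step 1: Compute the mean: (10 + 18 + 11 + 7 + 7 + 19 + 11) / 7 = 11.8571
Step 2: Compute squared deviations from the mean:
  (10 - 11.8571)^2 = 3.449
  (18 - 11.8571)^2 = 37.7347
  (11 - 11.8571)^2 = 0.7347
  (7 - 11.8571)^2 = 23.5918
  (7 - 11.8571)^2 = 23.5918
  (19 - 11.8571)^2 = 51.0204
  (11 - 11.8571)^2 = 0.7347
Step 3: Sum of squared deviations = 140.8571
Step 4: Sample variance = 140.8571 / 6 = 23.4762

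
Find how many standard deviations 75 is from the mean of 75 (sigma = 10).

0

Step 1: Recall the z-score formula: z = (x - mu) / sigma
Step 2: Substitute values: z = (75 - 75) / 10
Step 3: z = 0 / 10 = 0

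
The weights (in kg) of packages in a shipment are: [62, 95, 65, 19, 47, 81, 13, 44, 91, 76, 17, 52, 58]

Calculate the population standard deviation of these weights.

26.1167

Step 1: Compute the mean: 55.3846
Step 2: Sum of squared deviations from the mean: 8867.0769
Step 3: Population variance = 8867.0769 / 13 = 682.0828
Step 4: Standard deviation = sqrt(682.0828) = 26.1167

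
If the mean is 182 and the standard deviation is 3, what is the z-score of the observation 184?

0.6667

Step 1: Recall the z-score formula: z = (x - mu) / sigma
Step 2: Substitute values: z = (184 - 182) / 3
Step 3: z = 2 / 3 = 0.6667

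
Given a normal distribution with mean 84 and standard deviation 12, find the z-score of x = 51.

-2.75

Step 1: Recall the z-score formula: z = (x - mu) / sigma
Step 2: Substitute values: z = (51 - 84) / 12
Step 3: z = -33 / 12 = -2.75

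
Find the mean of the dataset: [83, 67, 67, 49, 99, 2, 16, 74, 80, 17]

55.4

Step 1: Sum all values: 83 + 67 + 67 + 49 + 99 + 2 + 16 + 74 + 80 + 17 = 554
Step 2: Count the number of values: n = 10
Step 3: Mean = sum / n = 554 / 10 = 55.4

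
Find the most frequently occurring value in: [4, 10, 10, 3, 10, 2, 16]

10

Step 1: Count the frequency of each value:
  2: appears 1 time(s)
  3: appears 1 time(s)
  4: appears 1 time(s)
  10: appears 3 time(s)
  16: appears 1 time(s)
Step 2: The value 10 appears most frequently (3 times).
Step 3: Mode = 10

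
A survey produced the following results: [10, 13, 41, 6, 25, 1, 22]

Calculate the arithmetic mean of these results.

16.8571

Step 1: Sum all values: 10 + 13 + 41 + 6 + 25 + 1 + 22 = 118
Step 2: Count the number of values: n = 7
Step 3: Mean = sum / n = 118 / 7 = 16.8571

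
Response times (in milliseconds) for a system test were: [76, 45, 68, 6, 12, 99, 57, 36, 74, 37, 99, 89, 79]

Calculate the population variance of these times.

870.6391

Step 1: Compute the mean: (76 + 45 + 68 + 6 + 12 + 99 + 57 + 36 + 74 + 37 + 99 + 89 + 79) / 13 = 59.7692
Step 2: Compute squared deviations from the mean:
  (76 - 59.7692)^2 = 263.4379
  (45 - 59.7692)^2 = 218.1302
  (68 - 59.7692)^2 = 67.7456
  (6 - 59.7692)^2 = 2891.1302
  (12 - 59.7692)^2 = 2281.8994
  (99 - 59.7692)^2 = 1539.0533
  (57 - 59.7692)^2 = 7.6686
  (36 - 59.7692)^2 = 564.9763
  (74 - 59.7692)^2 = 202.5148
  (37 - 59.7692)^2 = 518.4379
  (99 - 59.7692)^2 = 1539.0533
  (89 - 59.7692)^2 = 854.4379
  (79 - 59.7692)^2 = 369.8225
Step 3: Sum of squared deviations = 11318.3077
Step 4: Population variance = 11318.3077 / 13 = 870.6391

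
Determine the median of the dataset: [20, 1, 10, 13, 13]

13

Step 1: Sort the data in ascending order: [1, 10, 13, 13, 20]
Step 2: The number of values is n = 5.
Step 3: Since n is odd, the median is the middle value at position 3: 13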